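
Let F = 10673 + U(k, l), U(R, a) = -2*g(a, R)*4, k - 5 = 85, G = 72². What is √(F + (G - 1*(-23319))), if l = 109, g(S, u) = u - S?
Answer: 4*√2458 ≈ 198.31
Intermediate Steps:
G = 5184
k = 90 (k = 5 + 85 = 90)
U(R, a) = -8*R + 8*a (U(R, a) = -2*(R - a)*4 = (-2*R + 2*a)*4 = -8*R + 8*a)
F = 10825 (F = 10673 + (-8*90 + 8*109) = 10673 + (-720 + 872) = 10673 + 152 = 10825)
√(F + (G - 1*(-23319))) = √(10825 + (5184 - 1*(-23319))) = √(10825 + (5184 + 23319)) = √(10825 + 28503) = √39328 = 4*√2458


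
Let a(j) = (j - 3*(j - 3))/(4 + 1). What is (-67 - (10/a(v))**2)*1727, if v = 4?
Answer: -4433209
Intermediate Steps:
a(j) = 9/5 - 2*j/5 (a(j) = (j - 3*(-3 + j))/5 = (j + (9 - 3*j))*(1/5) = (9 - 2*j)*(1/5) = 9/5 - 2*j/5)
(-67 - (10/a(v))**2)*1727 = (-67 - (10/(9/5 - 2/5*4))**2)*1727 = (-67 - (10/(9/5 - 8/5))**2)*1727 = (-67 - (10/(1/5))**2)*1727 = (-67 - (10*5)**2)*1727 = (-67 - 1*50**2)*1727 = (-67 - 1*2500)*1727 = (-67 - 2500)*1727 = -2567*1727 = -4433209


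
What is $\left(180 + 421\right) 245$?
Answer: $147245$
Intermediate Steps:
$\left(180 + 421\right) 245 = 601 \cdot 245 = 147245$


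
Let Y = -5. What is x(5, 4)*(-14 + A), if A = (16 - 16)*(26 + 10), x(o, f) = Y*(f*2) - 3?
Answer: 602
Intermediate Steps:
x(o, f) = -3 - 10*f (x(o, f) = -5*f*2 - 3 = -10*f - 3 = -3 - 10*f)
A = 0 (A = 0*36 = 0)
x(5, 4)*(-14 + A) = (-3 - 10*4)*(-14 + 0) = (-3 - 40)*(-14) = -43*(-14) = 602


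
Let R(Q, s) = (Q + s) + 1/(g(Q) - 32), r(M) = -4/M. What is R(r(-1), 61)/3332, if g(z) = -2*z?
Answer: 2599/133280 ≈ 0.019500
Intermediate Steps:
R(Q, s) = Q + s + 1/(-32 - 2*Q) (R(Q, s) = (Q + s) + 1/(-2*Q - 32) = (Q + s) + 1/(-32 - 2*Q) = Q + s + 1/(-32 - 2*Q))
R(r(-1), 61)/3332 = ((-½ + (-4/(-1))² + 16*(-4/(-1)) + 16*61 - 4/(-1)*61)/(16 - 4/(-1)))/3332 = ((-½ + (-4*(-1))² + 16*(-4*(-1)) + 976 - 4*(-1)*61)/(16 - 4*(-1)))*(1/3332) = ((-½ + 4² + 16*4 + 976 + 4*61)/(16 + 4))*(1/3332) = ((-½ + 16 + 64 + 976 + 244)/20)*(1/3332) = ((1/20)*(2599/2))*(1/3332) = (2599/40)*(1/3332) = 2599/133280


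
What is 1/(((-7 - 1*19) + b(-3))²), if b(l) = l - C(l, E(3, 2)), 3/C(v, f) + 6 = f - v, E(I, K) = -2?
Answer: 25/20164 ≈ 0.0012398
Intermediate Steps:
C(v, f) = 3/(-6 + f - v) (C(v, f) = 3/(-6 + (f - v)) = 3/(-6 + f - v))
b(l) = l + 3/(8 + l) (b(l) = l - (-3)/(6 + l - 1*(-2)) = l - (-3)/(6 + l + 2) = l - (-3)/(8 + l) = l + 3/(8 + l))
1/(((-7 - 1*19) + b(-3))²) = 1/(((-7 - 1*19) + (3 - 3*(8 - 3))/(8 - 3))²) = 1/(((-7 - 19) + (3 - 3*5)/5)²) = 1/((-26 + (3 - 15)/5)²) = 1/((-26 + (⅕)*(-12))²) = 1/((-26 - 12/5)²) = 1/((-142/5)²) = 1/(20164/25) = 25/20164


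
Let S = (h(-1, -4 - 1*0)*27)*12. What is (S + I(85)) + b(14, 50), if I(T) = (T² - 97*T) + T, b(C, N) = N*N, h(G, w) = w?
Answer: 269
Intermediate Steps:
b(C, N) = N²
I(T) = T² - 96*T
S = -1296 (S = ((-4 - 1*0)*27)*12 = ((-4 + 0)*27)*12 = -4*27*12 = -108*12 = -1296)
(S + I(85)) + b(14, 50) = (-1296 + 85*(-96 + 85)) + 50² = (-1296 + 85*(-11)) + 2500 = (-1296 - 935) + 2500 = -2231 + 2500 = 269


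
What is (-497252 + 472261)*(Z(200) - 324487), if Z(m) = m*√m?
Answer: 8109254617 - 49982000*√2 ≈ 8.0386e+9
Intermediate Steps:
Z(m) = m^(3/2)
(-497252 + 472261)*(Z(200) - 324487) = (-497252 + 472261)*(200^(3/2) - 324487) = -24991*(2000*√2 - 324487) = -24991*(-324487 + 2000*√2) = 8109254617 - 49982000*√2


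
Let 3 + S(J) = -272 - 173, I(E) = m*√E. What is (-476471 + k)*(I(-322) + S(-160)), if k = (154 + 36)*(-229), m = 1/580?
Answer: 232951488 - 519981*I*√322/580 ≈ 2.3295e+8 - 16087.0*I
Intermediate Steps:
m = 1/580 ≈ 0.0017241
I(E) = √E/580
S(J) = -448 (S(J) = -3 + (-272 - 173) = -3 - 445 = -448)
k = -43510 (k = 190*(-229) = -43510)
(-476471 + k)*(I(-322) + S(-160)) = (-476471 - 43510)*(√(-322)/580 - 448) = -519981*((I*√322)/580 - 448) = -519981*(I*√322/580 - 448) = -519981*(-448 + I*√322/580) = 232951488 - 519981*I*√322/580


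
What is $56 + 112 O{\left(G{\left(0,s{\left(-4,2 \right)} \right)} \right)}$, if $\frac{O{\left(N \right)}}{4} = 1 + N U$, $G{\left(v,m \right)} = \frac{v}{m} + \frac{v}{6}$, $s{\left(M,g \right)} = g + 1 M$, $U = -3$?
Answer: $504$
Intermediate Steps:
$s{\left(M,g \right)} = M + g$ ($s{\left(M,g \right)} = g + M = M + g$)
$G{\left(v,m \right)} = \frac{v}{6} + \frac{v}{m}$ ($G{\left(v,m \right)} = \frac{v}{m} + v \frac{1}{6} = \frac{v}{m} + \frac{v}{6} = \frac{v}{6} + \frac{v}{m}$)
$O{\left(N \right)} = 4 - 12 N$ ($O{\left(N \right)} = 4 \left(1 + N \left(-3\right)\right) = 4 \left(1 - 3 N\right) = 4 - 12 N$)
$56 + 112 O{\left(G{\left(0,s{\left(-4,2 \right)} \right)} \right)} = 56 + 112 \left(4 - 12 \left(\frac{1}{6} \cdot 0 + \frac{0}{-4 + 2}\right)\right) = 56 + 112 \left(4 - 12 \left(0 + \frac{0}{-2}\right)\right) = 56 + 112 \left(4 - 12 \left(0 + 0 \left(- \frac{1}{2}\right)\right)\right) = 56 + 112 \left(4 - 12 \left(0 + 0\right)\right) = 56 + 112 \left(4 - 0\right) = 56 + 112 \left(4 + 0\right) = 56 + 112 \cdot 4 = 56 + 448 = 504$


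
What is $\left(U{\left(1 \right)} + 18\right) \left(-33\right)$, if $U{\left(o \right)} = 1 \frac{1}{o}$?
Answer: $-627$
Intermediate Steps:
$U{\left(o \right)} = \frac{1}{o}$
$\left(U{\left(1 \right)} + 18\right) \left(-33\right) = \left(1^{-1} + 18\right) \left(-33\right) = \left(1 + 18\right) \left(-33\right) = 19 \left(-33\right) = -627$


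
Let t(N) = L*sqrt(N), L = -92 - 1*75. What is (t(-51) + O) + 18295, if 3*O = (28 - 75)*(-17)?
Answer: 55684/3 - 167*I*sqrt(51) ≈ 18561.0 - 1192.6*I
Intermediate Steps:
L = -167 (L = -92 - 75 = -167)
O = 799/3 (O = ((28 - 75)*(-17))/3 = (-47*(-17))/3 = (1/3)*799 = 799/3 ≈ 266.33)
t(N) = -167*sqrt(N)
(t(-51) + O) + 18295 = (-167*I*sqrt(51) + 799/3) + 18295 = (799/3 - 167*I*sqrt(51)) + 18295 = 55684/3 - 167*I*sqrt(51)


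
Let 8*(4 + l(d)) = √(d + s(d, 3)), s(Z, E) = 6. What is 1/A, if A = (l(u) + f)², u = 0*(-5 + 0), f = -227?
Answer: 64/(1848 - √6)² ≈ 1.8790e-5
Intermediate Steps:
u = 0 (u = 0*(-5) = 0)
l(d) = -4 + √(6 + d)/8 (l(d) = -4 + √(d + 6)/8 = -4 + √(6 + d)/8)
A = (-231 + √6/8)² (A = ((-4 + √(6 + 0)/8) - 227)² = ((-4 + √6/8) - 227)² = (-231 + √6/8)² ≈ 53220.)
1/A = 1/((1848 - √6)²/64) = 64/(1848 - √6)²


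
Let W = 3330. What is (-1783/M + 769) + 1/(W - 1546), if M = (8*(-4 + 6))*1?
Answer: 2346185/3568 ≈ 657.56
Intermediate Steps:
M = 16 (M = (8*2)*1 = 16*1 = 16)
(-1783/M + 769) + 1/(W - 1546) = (-1783/16 + 769) + 1/(3330 - 1546) = (-1783*1/16 + 769) + 1/1784 = (-1783/16 + 769) + 1/1784 = 10521/16 + 1/1784 = 2346185/3568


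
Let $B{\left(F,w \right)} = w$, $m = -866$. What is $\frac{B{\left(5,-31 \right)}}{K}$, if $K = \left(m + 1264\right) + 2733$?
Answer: $- \frac{1}{101} \approx -0.009901$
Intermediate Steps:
$K = 3131$ ($K = \left(-866 + 1264\right) + 2733 = 398 + 2733 = 3131$)
$\frac{B{\left(5,-31 \right)}}{K} = - \frac{31}{3131} = \left(-31\right) \frac{1}{3131} = - \frac{1}{101}$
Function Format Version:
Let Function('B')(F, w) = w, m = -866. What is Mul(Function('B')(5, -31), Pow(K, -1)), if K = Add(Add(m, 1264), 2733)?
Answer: Rational(-1, 101) ≈ -0.0099010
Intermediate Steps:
K = 3131 (K = Add(Add(-866, 1264), 2733) = Add(398, 2733) = 3131)
Mul(Function('B')(5, -31), Pow(K, -1)) = Mul(-31, Pow(3131, -1)) = Mul(-31, Rational(1, 3131)) = Rational(-1, 101)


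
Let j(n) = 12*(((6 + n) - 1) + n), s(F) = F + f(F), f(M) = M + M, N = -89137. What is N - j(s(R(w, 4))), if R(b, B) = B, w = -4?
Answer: -89485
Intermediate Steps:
f(M) = 2*M
s(F) = 3*F (s(F) = F + 2*F = 3*F)
j(n) = 60 + 24*n (j(n) = 12*((5 + n) + n) = 12*(5 + 2*n) = 60 + 24*n)
N - j(s(R(w, 4))) = -89137 - (60 + 24*(3*4)) = -89137 - (60 + 24*12) = -89137 - (60 + 288) = -89137 - 1*348 = -89137 - 348 = -89485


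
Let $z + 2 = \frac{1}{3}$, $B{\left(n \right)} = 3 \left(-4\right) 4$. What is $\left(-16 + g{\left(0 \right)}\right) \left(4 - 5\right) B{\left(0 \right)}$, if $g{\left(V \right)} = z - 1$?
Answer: $-896$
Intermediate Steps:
$B{\left(n \right)} = -48$ ($B{\left(n \right)} = \left(-12\right) 4 = -48$)
$z = - \frac{5}{3}$ ($z = -2 + \frac{1}{3} = - \frac{5}{3} \approx -1.6667$)
$g{\left(V \right)} = - \frac{8}{3}$ ($g{\left(V \right)} = - \frac{5}{3} - 1 = - \frac{8}{3}$)
$\left(-16 + g{\left(0 \right)}\right) \left(4 - 5\right) B{\left(0 \right)} = \left(-16 - \frac{8}{3}\right) \left(4 - 5\right) \left(-48\right) = - \frac{56 \left(\left(-1\right) \left(-48\right)\right)}{3} = \left(- \frac{56}{3}\right) 48 = -896$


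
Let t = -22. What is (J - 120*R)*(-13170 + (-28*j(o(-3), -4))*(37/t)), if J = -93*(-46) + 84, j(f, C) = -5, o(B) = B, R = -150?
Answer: -3297500520/11 ≈ -2.9977e+8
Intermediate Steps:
J = 4362 (J = 4278 + 84 = 4362)
(J - 120*R)*(-13170 + (-28*j(o(-3), -4))*(37/t)) = (4362 - 120*(-150))*(-13170 + (-28*(-5))*(37/(-22))) = (4362 + 18000)*(-13170 + 140*(37*(-1/22))) = 22362*(-13170 + 140*(-37/22)) = 22362*(-13170 - 2590/11) = 22362*(-147460/11) = -3297500520/11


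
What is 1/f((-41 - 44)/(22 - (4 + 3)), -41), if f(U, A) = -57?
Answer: -1/57 ≈ -0.017544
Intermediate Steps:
1/f((-41 - 44)/(22 - (4 + 3)), -41) = 1/(-57) = -1/57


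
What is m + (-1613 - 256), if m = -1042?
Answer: -2911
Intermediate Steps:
m + (-1613 - 256) = -1042 + (-1613 - 256) = -1042 - 1869 = -2911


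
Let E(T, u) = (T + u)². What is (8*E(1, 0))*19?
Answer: 152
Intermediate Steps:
(8*E(1, 0))*19 = (8*(1 + 0)²)*19 = (8*1²)*19 = (8*1)*19 = 8*19 = 152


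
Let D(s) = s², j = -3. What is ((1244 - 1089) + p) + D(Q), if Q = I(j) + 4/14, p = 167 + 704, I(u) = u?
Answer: 50635/49 ≈ 1033.4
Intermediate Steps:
p = 871
Q = -19/7 (Q = -3 + 4/14 = -3 + 4*(1/14) = -3 + 2/7 = -19/7 ≈ -2.7143)
((1244 - 1089) + p) + D(Q) = ((1244 - 1089) + 871) + (-19/7)² = (155 + 871) + 361/49 = 1026 + 361/49 = 50635/49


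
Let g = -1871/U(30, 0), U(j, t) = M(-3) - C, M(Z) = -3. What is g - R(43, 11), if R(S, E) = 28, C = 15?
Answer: 1367/18 ≈ 75.944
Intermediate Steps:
U(j, t) = -18 (U(j, t) = -3 - 1*15 = -3 - 15 = -18)
g = 1871/18 (g = -1871/(-18) = -1871*(-1/18) = 1871/18 ≈ 103.94)
g - R(43, 11) = 1871/18 - 1*28 = 1871/18 - 28 = 1367/18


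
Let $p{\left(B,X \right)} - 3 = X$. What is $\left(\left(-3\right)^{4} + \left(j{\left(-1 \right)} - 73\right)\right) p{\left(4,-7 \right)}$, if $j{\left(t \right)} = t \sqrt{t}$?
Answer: $-32 + 4 i \approx -32.0 + 4.0 i$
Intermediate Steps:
$j{\left(t \right)} = t^{\frac{3}{2}}$
$p{\left(B,X \right)} = 3 + X$
$\left(\left(-3\right)^{4} + \left(j{\left(-1 \right)} - 73\right)\right) p{\left(4,-7 \right)} = \left(\left(-3\right)^{4} - \left(73 - \left(-1\right)^{\frac{3}{2}}\right)\right) \left(3 - 7\right) = \left(81 - \left(73 + i\right)\right) \left(-4\right) = \left(8 - i\right) \left(-4\right) = -32 + 4 i$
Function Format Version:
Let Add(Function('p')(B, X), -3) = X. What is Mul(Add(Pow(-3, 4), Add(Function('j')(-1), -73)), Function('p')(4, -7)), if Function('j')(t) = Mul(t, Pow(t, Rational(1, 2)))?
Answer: Add(-32, Mul(4, I)) ≈ Add(-32.000, Mul(4.0000, I))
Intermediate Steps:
Function('j')(t) = Pow(t, Rational(3, 2))
Function('p')(B, X) = Add(3, X)
Mul(Add(Pow(-3, 4), Add(Function('j')(-1), -73)), Function('p')(4, -7)) = Mul(Add(Pow(-3, 4), Add(Pow(-1, Rational(3, 2)), -73)), Add(3, -7)) = Mul(Add(81, Add(Mul(-1, I), -73)), -4) = Mul(Add(81, Add(-73, Mul(-1, I))), -4) = Mul(Add(8, Mul(-1, I)), -4) = Add(-32, Mul(4, I))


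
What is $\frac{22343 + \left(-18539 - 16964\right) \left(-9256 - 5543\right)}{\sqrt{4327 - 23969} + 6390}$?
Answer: $\frac{1678752811800}{20425871} - \frac{262715620 i \sqrt{19642}}{20425871} \approx 82188.0 - 1802.6 i$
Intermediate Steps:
$\frac{22343 + \left(-18539 - 16964\right) \left(-9256 - 5543\right)}{\sqrt{4327 - 23969} + 6390} = \frac{22343 - -525408897}{\sqrt{-19642} + 6390} = \frac{22343 + 525408897}{i \sqrt{19642} + 6390} = \frac{525431240}{6390 + i \sqrt{19642}}$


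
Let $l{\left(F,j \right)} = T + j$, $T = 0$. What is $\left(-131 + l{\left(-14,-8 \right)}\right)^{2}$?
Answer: $19321$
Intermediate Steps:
$l{\left(F,j \right)} = j$ ($l{\left(F,j \right)} = 0 + j = j$)
$\left(-131 + l{\left(-14,-8 \right)}\right)^{2} = \left(-131 - 8\right)^{2} = \left(-139\right)^{2} = 19321$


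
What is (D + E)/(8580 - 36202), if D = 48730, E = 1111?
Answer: -49841/27622 ≈ -1.8044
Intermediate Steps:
(D + E)/(8580 - 36202) = (48730 + 1111)/(8580 - 36202) = 49841/(-27622) = 49841*(-1/27622) = -49841/27622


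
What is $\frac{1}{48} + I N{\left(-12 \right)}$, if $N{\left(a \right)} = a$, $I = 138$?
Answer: $- \frac{79487}{48} \approx -1656.0$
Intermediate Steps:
$\frac{1}{48} + I N{\left(-12 \right)} = \frac{1}{48} + 138 \left(-12\right) = \frac{1}{48} - 1656 = - \frac{79487}{48}$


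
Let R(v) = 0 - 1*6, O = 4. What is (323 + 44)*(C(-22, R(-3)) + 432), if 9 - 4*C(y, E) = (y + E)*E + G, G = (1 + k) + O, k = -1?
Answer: 574355/4 ≈ 1.4359e+5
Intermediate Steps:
G = 4 (G = (1 - 1) + 4 = 0 + 4 = 4)
R(v) = -6 (R(v) = 0 - 6 = -6)
C(y, E) = 5/4 - E*(E + y)/4 (C(y, E) = 9/4 - ((y + E)*E + 4)/4 = 9/4 - ((E + y)*E + 4)/4 = 9/4 - (E*(E + y) + 4)/4 = 9/4 - (4 + E*(E + y))/4 = 9/4 + (-1 - E*(E + y)/4) = 5/4 - E*(E + y)/4)
(323 + 44)*(C(-22, R(-3)) + 432) = (323 + 44)*((5/4 - 1/4*(-6)**2 - 1/4*(-6)*(-22)) + 432) = 367*((5/4 - 1/4*36 - 33) + 432) = 367*((5/4 - 9 - 33) + 432) = 367*(-163/4 + 432) = 367*(1565/4) = 574355/4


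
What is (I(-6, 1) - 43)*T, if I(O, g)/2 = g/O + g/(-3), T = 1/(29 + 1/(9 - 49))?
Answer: -1760/1159 ≈ -1.5186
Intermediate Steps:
T = 40/1159 (T = 1/(29 + 1/(-40)) = 1/(29 - 1/40) = 1/(1159/40) = 40/1159 ≈ 0.034513)
I(O, g) = -2*g/3 + 2*g/O (I(O, g) = 2*(g/O + g/(-3)) = 2*(g/O + g*(-1/3)) = 2*(g/O - g/3) = 2*(-g/3 + g/O) = -2*g/3 + 2*g/O)
(I(-6, 1) - 43)*T = ((2/3)*1*(3 - 1*(-6))/(-6) - 43)*(40/1159) = ((2/3)*1*(-1/6)*(3 + 6) - 43)*(40/1159) = ((2/3)*1*(-1/6)*9 - 43)*(40/1159) = (-1 - 43)*(40/1159) = -44*40/1159 = -1760/1159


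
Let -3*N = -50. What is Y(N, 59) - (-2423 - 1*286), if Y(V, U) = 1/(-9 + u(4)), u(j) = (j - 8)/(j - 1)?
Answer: 83976/31 ≈ 2708.9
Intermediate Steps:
N = 50/3 (N = -⅓*(-50) = 50/3 ≈ 16.667)
u(j) = (-8 + j)/(-1 + j)
Y(V, U) = -3/31 (Y(V, U) = 1/(-9 + (-8 + 4)/(-1 + 4)) = 1/(-9 - 4/3) = 1/(-31/3) = -3/31)
Y(N, 59) - (-2423 - 1*286) = -3/31 - (-2423 - 1*286) = -3/31 - (-2423 - 286) = -3/31 - 1*(-2709) = -3/31 + 2709 = 83976/31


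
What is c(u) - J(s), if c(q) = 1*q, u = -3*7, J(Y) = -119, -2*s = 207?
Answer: 98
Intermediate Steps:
s = -207/2 (s = -1/2*207 = -207/2 ≈ -103.50)
u = -21
c(q) = q
c(u) - J(s) = -21 - 1*(-119) = -21 + 119 = 98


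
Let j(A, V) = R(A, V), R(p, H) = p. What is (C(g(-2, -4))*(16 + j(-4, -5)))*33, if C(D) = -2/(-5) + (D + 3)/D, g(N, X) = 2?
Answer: 5742/5 ≈ 1148.4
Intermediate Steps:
j(A, V) = A
C(D) = ⅖ + (3 + D)/D (C(D) = -2*(-⅕) + (3 + D)/D = ⅖ + (3 + D)/D)
(C(g(-2, -4))*(16 + j(-4, -5)))*33 = ((7/5 + 3/2)*(16 - 4))*33 = ((7/5 + 3*(½))*12)*33 = ((7/5 + 3/2)*12)*33 = ((29/10)*12)*33 = (174/5)*33 = 5742/5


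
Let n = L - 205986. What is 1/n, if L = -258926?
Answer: -1/464912 ≈ -2.1509e-6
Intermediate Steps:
n = -464912 (n = -258926 - 205986 = -464912)
1/n = 1/(-464912) = -1/464912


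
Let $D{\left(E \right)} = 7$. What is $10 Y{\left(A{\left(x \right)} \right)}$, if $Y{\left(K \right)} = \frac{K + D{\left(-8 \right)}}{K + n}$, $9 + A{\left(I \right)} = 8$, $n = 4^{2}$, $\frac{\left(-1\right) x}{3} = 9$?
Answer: $4$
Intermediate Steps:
$x = -27$ ($x = \left(-3\right) 9 = -27$)
$n = 16$
$A{\left(I \right)} = -1$ ($A{\left(I \right)} = -9 + 8 = -1$)
$Y{\left(K \right)} = \frac{7 + K}{16 + K}$ ($Y{\left(K \right)} = \frac{K + 7}{K + 16} = \frac{7 + K}{16 + K}$)
$10 Y{\left(A{\left(x \right)} \right)} = 10 \frac{7 - 1}{16 - 1} = 10 \cdot \frac{1}{15} \cdot 6 = 10 \cdot \frac{2}{5} = 4$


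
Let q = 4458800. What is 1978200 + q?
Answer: 6437000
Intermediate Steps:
1978200 + q = 1978200 + 4458800 = 6437000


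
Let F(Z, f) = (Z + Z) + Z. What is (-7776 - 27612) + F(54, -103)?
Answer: -35226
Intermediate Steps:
F(Z, f) = 3*Z (F(Z, f) = 2*Z + Z = 3*Z)
(-7776 - 27612) + F(54, -103) = (-7776 - 27612) + 3*54 = -35388 + 162 = -35226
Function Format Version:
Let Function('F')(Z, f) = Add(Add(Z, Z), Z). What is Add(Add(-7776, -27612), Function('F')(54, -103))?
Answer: -35226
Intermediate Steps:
Function('F')(Z, f) = Mul(3, Z) (Function('F')(Z, f) = Add(Mul(2, Z), Z) = Mul(3, Z))
Add(Add(-7776, -27612), Function('F')(54, -103)) = Add(Add(-7776, -27612), Mul(3, 54)) = Add(-35388, 162) = -35226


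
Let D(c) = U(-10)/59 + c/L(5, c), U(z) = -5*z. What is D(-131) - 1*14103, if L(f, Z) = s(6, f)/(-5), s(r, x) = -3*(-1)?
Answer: -2457436/177 ≈ -13884.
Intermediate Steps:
s(r, x) = 3
L(f, Z) = -⅗ (L(f, Z) = 3/(-5) = 3*(-⅕) = -⅗)
D(c) = 50/59 - 5*c/3 (D(c) = -5*(-10)/59 + c/(-⅗) = 50*(1/59) + c*(-5/3) = 50/59 - 5*c/3)
D(-131) - 1*14103 = (50/59 - 5/3*(-131)) - 1*14103 = (50/59 + 655/3) - 14103 = 38795/177 - 14103 = -2457436/177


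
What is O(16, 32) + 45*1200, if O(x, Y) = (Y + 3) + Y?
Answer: 54067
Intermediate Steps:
O(x, Y) = 3 + 2*Y (O(x, Y) = (3 + Y) + Y = 3 + 2*Y)
O(16, 32) + 45*1200 = (3 + 2*32) + 45*1200 = (3 + 64) + 54000 = 67 + 54000 = 54067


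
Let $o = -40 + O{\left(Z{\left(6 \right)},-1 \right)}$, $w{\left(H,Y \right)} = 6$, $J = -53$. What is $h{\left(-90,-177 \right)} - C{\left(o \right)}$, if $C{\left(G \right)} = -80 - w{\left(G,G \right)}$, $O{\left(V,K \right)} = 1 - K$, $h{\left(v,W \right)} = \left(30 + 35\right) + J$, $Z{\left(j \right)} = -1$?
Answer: $98$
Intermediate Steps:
$h{\left(v,W \right)} = 12$ ($h{\left(v,W \right)} = \left(30 + 35\right) - 53 = 65 - 53 = 12$)
$o = -38$ ($o = -40 + \left(1 - -1\right) = -40 + \left(1 + 1\right) = -40 + 2 = -38$)
$C{\left(G \right)} = -86$ ($C{\left(G \right)} = -80 - 6 = -86$)
$h{\left(-90,-177 \right)} - C{\left(o \right)} = 12 - -86 = 12 + 86 = 98$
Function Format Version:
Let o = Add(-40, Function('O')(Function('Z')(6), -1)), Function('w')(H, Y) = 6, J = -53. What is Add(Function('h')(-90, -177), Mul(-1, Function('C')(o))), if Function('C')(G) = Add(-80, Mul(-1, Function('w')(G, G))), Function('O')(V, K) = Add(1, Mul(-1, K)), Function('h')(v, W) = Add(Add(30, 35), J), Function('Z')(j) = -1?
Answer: 98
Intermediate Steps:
Function('h')(v, W) = 12 (Function('h')(v, W) = Add(Add(30, 35), -53) = Add(65, -53) = 12)
o = -38 (o = Add(-40, Add(1, Mul(-1, -1))) = Add(-40, Add(1, 1)) = Add(-40, 2) = -38)
Function('C')(G) = -86 (Function('C')(G) = Add(-80, Mul(-1, 6)) = Add(-80, -6) = -86)
Add(Function('h')(-90, -177), Mul(-1, Function('C')(o))) = Add(12, Mul(-1, -86)) = Add(12, 86) = 98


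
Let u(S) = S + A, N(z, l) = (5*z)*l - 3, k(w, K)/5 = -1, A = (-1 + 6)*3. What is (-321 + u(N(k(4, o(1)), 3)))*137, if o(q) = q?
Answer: -52608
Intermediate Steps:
A = 15 (A = 5*3 = 15)
k(w, K) = -5 (k(w, K) = 5*(-1) = -5)
N(z, l) = -3 + 5*l*z (N(z, l) = 5*l*z - 3 = -3 + 5*l*z)
u(S) = 15 + S (u(S) = S + 15 = 15 + S)
(-321 + u(N(k(4, o(1)), 3)))*137 = (-321 + (15 + (-3 + 5*3*(-5))))*137 = (-321 + (15 + (-3 - 75)))*137 = (-321 + (15 - 78))*137 = (-321 - 63)*137 = -384*137 = -52608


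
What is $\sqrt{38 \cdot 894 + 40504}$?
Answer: $2 \sqrt{18619} \approx 272.9$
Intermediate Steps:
$\sqrt{38 \cdot 894 + 40504} = \sqrt{33972 + 40504} = \sqrt{74476} = 2 \sqrt{18619}$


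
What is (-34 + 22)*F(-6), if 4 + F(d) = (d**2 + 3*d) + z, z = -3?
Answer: -132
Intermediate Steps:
F(d) = -7 + d**2 + 3*d (F(d) = -4 + ((d**2 + 3*d) - 3) = -4 + (-3 + d**2 + 3*d) = -7 + d**2 + 3*d)
(-34 + 22)*F(-6) = (-34 + 22)*(-7 + (-6)**2 + 3*(-6)) = -12*(-7 + 36 - 18) = -12*11 = -132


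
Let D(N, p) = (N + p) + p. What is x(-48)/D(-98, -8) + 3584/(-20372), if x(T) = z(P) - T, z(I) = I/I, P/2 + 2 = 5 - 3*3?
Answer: -351701/580602 ≈ -0.60575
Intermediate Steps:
D(N, p) = N + 2*p
P = -12 (P = -4 + 2*(5 - 3*3) = -4 + 2*(5 - 9) = -4 + 2*(-4) = -4 - 8 = -12)
z(I) = 1
x(T) = 1 - T
x(-48)/D(-98, -8) + 3584/(-20372) = (1 - 1*(-48))/(-98 + 2*(-8)) + 3584/(-20372) = (1 + 48)/(-98 - 16) + 3584*(-1/20372) = 49/(-114) - 896/5093 = 49*(-1/114) - 896/5093 = -49/114 - 896/5093 = -351701/580602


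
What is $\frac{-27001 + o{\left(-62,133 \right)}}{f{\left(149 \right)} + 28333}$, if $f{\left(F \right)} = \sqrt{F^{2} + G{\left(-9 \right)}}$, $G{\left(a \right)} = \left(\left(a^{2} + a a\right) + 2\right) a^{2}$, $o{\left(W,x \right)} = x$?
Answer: $- \frac{63437587}{66893617} + \frac{2239 \sqrt{35485}}{66893617} \approx -0.94203$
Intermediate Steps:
$G{\left(a \right)} = a^{2} \left(2 + 2 a^{2}\right)$ ($G{\left(a \right)} = \left(\left(a^{2} + a^{2}\right) + 2\right) a^{2} = \left(2 a^{2} + 2\right) a^{2} = \left(2 + 2 a^{2}\right) a^{2} = a^{2} \left(2 + 2 a^{2}\right)$)
$f{\left(F \right)} = \sqrt{13284 + F^{2}}$ ($f{\left(F \right)} = \sqrt{F^{2} + 2 \left(-9\right)^{2} \left(1 + \left(-9\right)^{2}\right)} = \sqrt{F^{2} + 2 \cdot 81 \left(1 + 81\right)} = \sqrt{F^{2} + 2 \cdot 81 \cdot 82} = \sqrt{F^{2} + 13284} = \sqrt{13284 + F^{2}}$)
$\frac{-27001 + o{\left(-62,133 \right)}}{f{\left(149 \right)} + 28333} = \frac{-27001 + 133}{\sqrt{13284 + 149^{2}} + 28333} = - \frac{26868}{\sqrt{13284 + 22201} + 28333} = - \frac{26868}{\sqrt{35485} + 28333} = - \frac{26868}{28333 + \sqrt{35485}}$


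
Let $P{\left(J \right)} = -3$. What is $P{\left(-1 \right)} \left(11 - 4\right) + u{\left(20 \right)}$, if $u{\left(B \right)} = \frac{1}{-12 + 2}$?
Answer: $- \frac{211}{10} \approx -21.1$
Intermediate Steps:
$u{\left(B \right)} = - \frac{1}{10}$ ($u{\left(B \right)} = \frac{1}{-10} = - \frac{1}{10}$)
$P{\left(-1 \right)} \left(11 - 4\right) + u{\left(20 \right)} = - 3 \left(11 - 4\right) - \frac{1}{10} = \left(-3\right) 7 - \frac{1}{10} = -21 - \frac{1}{10} = - \frac{211}{10}$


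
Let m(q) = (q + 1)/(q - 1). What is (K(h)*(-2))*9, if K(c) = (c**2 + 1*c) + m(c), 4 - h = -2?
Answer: -3906/5 ≈ -781.20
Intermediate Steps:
h = 6 (h = 4 - 1*(-2) = 4 + 2 = 6)
m(q) = (1 + q)/(-1 + q)
K(c) = c + c**2 + (1 + c)/(-1 + c) (K(c) = (c**2 + 1*c) + (1 + c)/(-1 + c) = (c**2 + c) + (1 + c)/(-1 + c) = (c + c**2) + (1 + c)/(-1 + c) = c + c**2 + (1 + c)/(-1 + c))
(K(h)*(-2))*9 = (((1 + 6**3)/(-1 + 6))*(-2))*9 = (((1 + 216)/5)*(-2))*9 = (((1/5)*217)*(-2))*9 = ((217/5)*(-2))*9 = -434/5*9 = -3906/5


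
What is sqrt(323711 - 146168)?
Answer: 3*sqrt(19727) ≈ 421.36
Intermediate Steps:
sqrt(323711 - 146168) = sqrt(177543) = 3*sqrt(19727)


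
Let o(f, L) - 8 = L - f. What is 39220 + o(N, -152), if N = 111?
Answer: 38965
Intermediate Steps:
o(f, L) = 8 + L - f (o(f, L) = 8 + (L - f) = 8 + L - f)
39220 + o(N, -152) = 39220 + (8 - 152 - 1*111) = 39220 + (8 - 152 - 111) = 39220 - 255 = 38965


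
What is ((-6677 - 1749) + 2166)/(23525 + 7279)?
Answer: -1565/7701 ≈ -0.20322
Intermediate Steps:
((-6677 - 1749) + 2166)/(23525 + 7279) = (-8426 + 2166)/30804 = -6260*1/30804 = -1565/7701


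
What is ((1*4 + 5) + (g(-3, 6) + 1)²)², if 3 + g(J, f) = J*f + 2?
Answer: 110889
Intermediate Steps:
g(J, f) = -1 + J*f (g(J, f) = -3 + (J*f + 2) = -3 + (2 + J*f) = -1 + J*f)
((1*4 + 5) + (g(-3, 6) + 1)²)² = ((1*4 + 5) + ((-1 - 3*6) + 1)²)² = ((4 + 5) + ((-1 - 18) + 1)²)² = (9 + (-19 + 1)²)² = (9 + (-18)²)² = (9 + 324)² = 333² = 110889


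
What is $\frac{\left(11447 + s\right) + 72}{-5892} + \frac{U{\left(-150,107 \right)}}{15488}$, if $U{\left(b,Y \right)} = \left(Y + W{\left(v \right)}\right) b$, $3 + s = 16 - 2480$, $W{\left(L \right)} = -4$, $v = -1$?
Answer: $- \frac{28903597}{11406912} \approx -2.5339$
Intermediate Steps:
$s = -2467$ ($s = -3 + \left(16 - 2480\right) = -3 - 2464 = -2467$)
$U{\left(b,Y \right)} = b \left(-4 + Y\right)$ ($U{\left(b,Y \right)} = \left(Y - 4\right) b = \left(-4 + Y\right) b = b \left(-4 + Y\right)$)
$\frac{\left(11447 + s\right) + 72}{-5892} + \frac{U{\left(-150,107 \right)}}{15488} = \frac{\left(11447 - 2467\right) + 72}{-5892} + \frac{\left(-150\right) \left(-4 + 107\right)}{15488} = \left(8980 + 72\right) \left(- \frac{1}{5892}\right) + \left(-150\right) 103 \cdot \frac{1}{15488} = 9052 \left(- \frac{1}{5892}\right) - \frac{7725}{7744} = - \frac{2263}{1473} - \frac{7725}{7744} = - \frac{28903597}{11406912}$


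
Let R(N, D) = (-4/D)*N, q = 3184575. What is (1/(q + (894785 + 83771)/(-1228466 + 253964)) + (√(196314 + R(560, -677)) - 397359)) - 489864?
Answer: -1376692274579884230/1551686864047 + √89977915786/677 ≈ -8.8678e+5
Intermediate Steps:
R(N, D) = -4*N/D
(1/(q + (894785 + 83771)/(-1228466 + 253964)) + (√(196314 + R(560, -677)) - 397359)) - 489864 = (1/(3184575 + (894785 + 83771)/(-1228466 + 253964)) + (√(196314 - 4*560/(-677)) - 397359)) - 489864 = (1/(3184575 + 978556/(-974502)) + (√(196314 - 4*560*(-1/677)) - 397359)) - 489864 = (1/(3184575 + 978556*(-1/974502)) + (√(196314 + 2240/677) - 397359)) - 489864 = (1/(3184575 - 489278/487251) + (√(132906818/677) - 397359)) - 489864 = (1/(1551686864047/487251) + (√89977915786/677 - 397359)) - 489864 = (487251/1551686864047 + (-397359 + √89977915786/677)) - 489864 = (-616576740610364622/1551686864047 + √89977915786/677) - 489864 = -1376692274579884230/1551686864047 + √89977915786/677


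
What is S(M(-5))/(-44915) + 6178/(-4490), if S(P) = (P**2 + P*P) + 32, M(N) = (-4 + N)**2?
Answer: -33654633/20166835 ≈ -1.6688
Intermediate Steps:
S(P) = 32 + 2*P**2 (S(P) = (P**2 + P**2) + 32 = 2*P**2 + 32 = 32 + 2*P**2)
S(M(-5))/(-44915) + 6178/(-4490) = (32 + 2*((-4 - 5)**2)**2)/(-44915) + 6178/(-4490) = (32 + 2*((-9)**2)**2)*(-1/44915) + 6178*(-1/4490) = (32 + 2*81**2)*(-1/44915) - 3089/2245 = (32 + 2*6561)*(-1/44915) - 3089/2245 = (32 + 13122)*(-1/44915) - 3089/2245 = 13154*(-1/44915) - 3089/2245 = -13154/44915 - 3089/2245 = -33654633/20166835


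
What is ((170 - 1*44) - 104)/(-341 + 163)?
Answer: -11/89 ≈ -0.12360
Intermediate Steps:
((170 - 1*44) - 104)/(-341 + 163) = ((170 - 44) - 104)/(-178) = (126 - 104)*(-1/178) = 22*(-1/178) = -11/89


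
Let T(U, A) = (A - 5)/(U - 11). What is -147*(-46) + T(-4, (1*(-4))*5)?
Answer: 20291/3 ≈ 6763.7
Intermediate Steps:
T(U, A) = (-5 + A)/(-11 + U)
-147*(-46) + T(-4, (1*(-4))*5) = -147*(-46) + (-5 + (1*(-4))*5)/(-11 - 4) = 6762 + (-5 - 4*5)/(-15) = 6762 - (-5 - 20)/15 = 6762 - 1/15*(-25) = 6762 + 5/3 = 20291/3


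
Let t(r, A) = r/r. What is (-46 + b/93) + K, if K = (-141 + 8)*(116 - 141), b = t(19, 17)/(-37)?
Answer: 11283038/3441 ≈ 3279.0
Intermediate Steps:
t(r, A) = 1
b = -1/37 (b = 1/(-37) = 1*(-1/37) = -1/37 ≈ -0.027027)
K = 3325 (K = -133*(-25) = 3325)
(-46 + b/93) + K = (-46 - 1/37/93) + 3325 = (-46 - 1/37*1/93) + 3325 = (-46 - 1/3441) + 3325 = -158287/3441 + 3325 = 11283038/3441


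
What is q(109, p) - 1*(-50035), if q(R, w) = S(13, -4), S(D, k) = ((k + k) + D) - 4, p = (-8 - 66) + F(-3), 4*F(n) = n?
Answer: 50036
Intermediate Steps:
F(n) = n/4
p = -299/4 (p = (-8 - 66) + (¼)*(-3) = -74 - ¾ = -299/4 ≈ -74.750)
S(D, k) = -4 + D + 2*k (S(D, k) = (2*k + D) - 4 = (D + 2*k) - 4 = -4 + D + 2*k)
q(R, w) = 1 (q(R, w) = -4 + 13 + 2*(-4) = -4 + 13 - 8 = 1)
q(109, p) - 1*(-50035) = 1 - 1*(-50035) = 1 + 50035 = 50036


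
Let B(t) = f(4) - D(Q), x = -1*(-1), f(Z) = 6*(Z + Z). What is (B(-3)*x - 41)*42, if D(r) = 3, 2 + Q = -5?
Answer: 168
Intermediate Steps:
Q = -7 (Q = -2 - 5 = -7)
f(Z) = 12*Z (f(Z) = 6*(2*Z) = 12*Z)
x = 1
B(t) = 45 (B(t) = 12*4 - 1*3 = 48 - 3 = 45)
(B(-3)*x - 41)*42 = (45*1 - 41)*42 = (45 - 41)*42 = 4*42 = 168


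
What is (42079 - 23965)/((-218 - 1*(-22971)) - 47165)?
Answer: -9057/12206 ≈ -0.74201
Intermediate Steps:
(42079 - 23965)/((-218 - 1*(-22971)) - 47165) = 18114/((-218 + 22971) - 47165) = 18114/(22753 - 47165) = 18114/(-24412) = 18114*(-1/24412) = -9057/12206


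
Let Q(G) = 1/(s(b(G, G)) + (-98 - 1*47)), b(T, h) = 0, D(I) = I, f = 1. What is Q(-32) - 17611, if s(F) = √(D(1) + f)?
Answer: -370236198/21023 - √2/21023 ≈ -17611.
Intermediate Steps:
s(F) = √2 (s(F) = √(1 + 1) = √2)
Q(G) = 1/(-145 + √2) (Q(G) = 1/(√2 + (-98 - 1*47)) = 1/(√2 + (-98 - 47)) = 1/(√2 - 145) = 1/(-145 + √2))
Q(-32) - 17611 = (-145/21023 - √2/21023) - 17611 = -370236198/21023 - √2/21023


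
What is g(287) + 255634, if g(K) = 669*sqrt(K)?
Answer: 255634 + 669*sqrt(287) ≈ 2.6697e+5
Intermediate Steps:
g(287) + 255634 = 669*sqrt(287) + 255634 = 255634 + 669*sqrt(287)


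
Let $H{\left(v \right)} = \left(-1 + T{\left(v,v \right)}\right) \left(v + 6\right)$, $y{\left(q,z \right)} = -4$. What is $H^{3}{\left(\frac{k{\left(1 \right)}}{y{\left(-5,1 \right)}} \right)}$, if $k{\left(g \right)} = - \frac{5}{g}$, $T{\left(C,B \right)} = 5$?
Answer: $24389$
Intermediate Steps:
$H{\left(v \right)} = 24 + 4 v$ ($H{\left(v \right)} = \left(-1 + 5\right) \left(v + 6\right) = 4 \left(6 + v\right) = 24 + 4 v$)
$H^{3}{\left(\frac{k{\left(1 \right)}}{y{\left(-5,1 \right)}} \right)} = \left(24 + 4 \frac{\left(-5\right) 1^{-1}}{-4}\right)^{3} = \left(24 + 4 \left(-5\right) 1 \left(- \frac{1}{4}\right)\right)^{3} = \left(24 + 4 \left(\left(-5\right) \left(- \frac{1}{4}\right)\right)\right)^{3} = \left(24 + 4 \cdot \frac{5}{4}\right)^{3} = \left(24 + 5\right)^{3} = 29^{3} = 24389$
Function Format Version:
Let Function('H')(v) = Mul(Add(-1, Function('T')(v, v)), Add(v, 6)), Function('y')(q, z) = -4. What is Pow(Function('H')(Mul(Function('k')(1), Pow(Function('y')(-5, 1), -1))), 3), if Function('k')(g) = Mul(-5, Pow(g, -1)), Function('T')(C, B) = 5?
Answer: 24389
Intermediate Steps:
Function('H')(v) = Add(24, Mul(4, v)) (Function('H')(v) = Mul(Add(-1, 5), Add(v, 6)) = Mul(4, Add(6, v)) = Add(24, Mul(4, v)))
Pow(Function('H')(Mul(Function('k')(1), Pow(Function('y')(-5, 1), -1))), 3) = Pow(Add(24, Mul(4, Mul(Mul(-5, Pow(1, -1)), Pow(-4, -1)))), 3) = Pow(Add(24, Mul(4, Mul(Mul(-5, 1), Rational(-1, 4)))), 3) = Pow(Add(24, Mul(4, Mul(-5, Rational(-1, 4)))), 3) = Pow(Add(24, Mul(4, Rational(5, 4))), 3) = Pow(Add(24, 5), 3) = Pow(29, 3) = 24389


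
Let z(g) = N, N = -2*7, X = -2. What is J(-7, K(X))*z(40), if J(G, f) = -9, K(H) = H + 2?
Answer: 126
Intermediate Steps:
K(H) = 2 + H
N = -14
z(g) = -14
J(-7, K(X))*z(40) = -9*(-14) = 126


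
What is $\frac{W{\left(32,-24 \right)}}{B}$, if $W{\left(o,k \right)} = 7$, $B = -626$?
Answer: $- \frac{7}{626} \approx -0.011182$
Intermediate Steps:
$\frac{W{\left(32,-24 \right)}}{B} = \frac{7}{-626} = 7 \left(- \frac{1}{626}\right) = - \frac{7}{626}$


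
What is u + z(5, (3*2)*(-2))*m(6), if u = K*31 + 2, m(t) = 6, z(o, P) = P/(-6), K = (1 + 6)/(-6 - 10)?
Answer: 7/16 ≈ 0.43750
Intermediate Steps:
K = -7/16 (K = 7/(-16) = 7*(-1/16) = -7/16 ≈ -0.43750)
z(o, P) = -P/6 (z(o, P) = P*(-1/6) = -P/6)
u = -185/16 (u = -7/16*31 + 2 = -217/16 + 2 = -185/16 ≈ -11.563)
u + z(5, (3*2)*(-2))*m(6) = -185/16 - 3*2*(-2)/6*6 = -185/16 - (-2)*6 = -185/16 - 1/6*(-12)*6 = -185/16 + 2*6 = -185/16 + 12 = 7/16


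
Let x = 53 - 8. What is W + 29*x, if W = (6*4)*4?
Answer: 1401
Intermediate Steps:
W = 96 (W = 24*4 = 96)
x = 45
W + 29*x = 96 + 29*45 = 96 + 1305 = 1401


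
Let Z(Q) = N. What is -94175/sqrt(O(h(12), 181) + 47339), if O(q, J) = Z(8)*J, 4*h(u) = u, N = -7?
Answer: -94175*sqrt(11518)/23036 ≈ -438.75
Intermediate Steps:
h(u) = u/4
Z(Q) = -7
O(q, J) = -7*J
-94175/sqrt(O(h(12), 181) + 47339) = -94175/sqrt(-7*181 + 47339) = -94175/sqrt(-1267 + 47339) = -94175*sqrt(11518)/23036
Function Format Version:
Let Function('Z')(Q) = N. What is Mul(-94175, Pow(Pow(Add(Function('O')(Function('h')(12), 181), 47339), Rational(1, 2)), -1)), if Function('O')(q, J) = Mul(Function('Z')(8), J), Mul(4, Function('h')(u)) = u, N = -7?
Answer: Mul(Rational(-94175, 23036), Pow(11518, Rational(1, 2))) ≈ -438.75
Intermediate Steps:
Function('h')(u) = Mul(Rational(1, 4), u)
Function('Z')(Q) = -7
Function('O')(q, J) = Mul(-7, J)
Mul(-94175, Pow(Pow(Add(Function('O')(Function('h')(12), 181), 47339), Rational(1, 2)), -1)) = Mul(-94175, Pow(Pow(Add(Mul(-7, 181), 47339), Rational(1, 2)), -1)) = Mul(-94175, Pow(Pow(Add(-1267, 47339), Rational(1, 2)), -1)) = Mul(-94175, Pow(Pow(46072, Rational(1, 2)), -1)) = Mul(-94175, Pow(Mul(2, Pow(11518, Rational(1, 2))), -1)) = Mul(-94175, Mul(Rational(1, 23036), Pow(11518, Rational(1, 2)))) = Mul(Rational(-94175, 23036), Pow(11518, Rational(1, 2)))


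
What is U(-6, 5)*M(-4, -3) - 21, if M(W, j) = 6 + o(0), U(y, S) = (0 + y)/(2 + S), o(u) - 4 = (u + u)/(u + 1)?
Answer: -207/7 ≈ -29.571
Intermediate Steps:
o(u) = 4 + 2*u/(1 + u) (o(u) = 4 + (u + u)/(u + 1) = 4 + (2*u)/(1 + u) = 4 + 2*u/(1 + u))
U(y, S) = y/(2 + S)
M(W, j) = 10 (M(W, j) = 6 + 2*(2 + 3*0)/(1 + 0) = 6 + 2*(2 + 0)/1 = 6 + 2*1*2 = 6 + 4 = 10)
U(-6, 5)*M(-4, -3) - 21 = -6/(2 + 5)*10 - 21 = -6/7*10 - 21 = -60/7 - 21 = -207/7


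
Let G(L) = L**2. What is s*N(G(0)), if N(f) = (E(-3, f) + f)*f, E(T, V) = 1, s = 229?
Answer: 0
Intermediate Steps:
N(f) = f*(1 + f) (N(f) = (1 + f)*f = f*(1 + f))
s*N(G(0)) = 229*(0**2*(1 + 0**2)) = 229*(0*(1 + 0)) = 229*(0*1) = 229*0 = 0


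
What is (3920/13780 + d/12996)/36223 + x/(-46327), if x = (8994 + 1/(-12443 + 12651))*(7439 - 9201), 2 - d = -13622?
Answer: 10280219845796071291/30052286023493448 ≈ 342.08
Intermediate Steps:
d = 13624 (d = 2 - 1*(-13622) = 2 + 13622 = 13624)
x = -1648133393/104 (x = (8994 + 1/208)*(-1762) = (1870753/208)*(-1762) = -1648133393/104 ≈ -1.5847e+7)
(3920/13780 + d/12996)/36223 + x/(-46327) = (3920/13780 + 13624/12996)/36223 - 1648133393/104/(-46327) = (3920*(1/13780) + 13624*(1/12996))*(1/36223) - 1648133393/104*(-1/46327) = (196/689 + 3406/3249)*(1/36223) + 1648133393/4818008 = (2983538/2238561)*(1/36223) + 1648133393/4818008 = 2983538/81087395103 + 1648133393/4818008 = 10280219845796071291/30052286023493448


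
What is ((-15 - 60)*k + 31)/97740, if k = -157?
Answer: 5903/48870 ≈ 0.12079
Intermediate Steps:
((-15 - 60)*k + 31)/97740 = ((-15 - 60)*(-157) + 31)/97740 = (-75*(-157) + 31)*(1/97740) = (11775 + 31)*(1/97740) = 11806*(1/97740) = 5903/48870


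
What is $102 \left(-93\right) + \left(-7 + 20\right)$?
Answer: $-9473$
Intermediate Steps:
$102 \left(-93\right) + \left(-7 + 20\right) = -9486 + 13 = -9473$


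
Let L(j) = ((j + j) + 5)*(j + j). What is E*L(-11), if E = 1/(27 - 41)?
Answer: -187/7 ≈ -26.714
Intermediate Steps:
E = -1/14 (E = 1/(-14) = -1/14 ≈ -0.071429)
L(j) = 2*j*(5 + 2*j) (L(j) = (2*j + 5)*(2*j) = (5 + 2*j)*(2*j) = 2*j*(5 + 2*j))
E*L(-11) = -(-11)*(5 + 2*(-11))/7 = -(-11)*(5 - 22)/7 = -(-11)*(-17)/7 = -1/14*374 = -187/7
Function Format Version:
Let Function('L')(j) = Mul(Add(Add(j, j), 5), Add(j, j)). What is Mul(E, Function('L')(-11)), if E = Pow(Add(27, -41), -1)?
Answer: Rational(-187, 7) ≈ -26.714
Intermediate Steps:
E = Rational(-1, 14) (E = Pow(-14, -1) = Rational(-1, 14) ≈ -0.071429)
Function('L')(j) = Mul(2, j, Add(5, Mul(2, j))) (Function('L')(j) = Mul(Add(Mul(2, j), 5), Mul(2, j)) = Mul(Add(5, Mul(2, j)), Mul(2, j)) = Mul(2, j, Add(5, Mul(2, j))))
Mul(E, Function('L')(-11)) = Mul(Rational(-1, 14), Mul(2, -11, Add(5, Mul(2, -11)))) = Mul(Rational(-1, 14), Mul(2, -11, Add(5, -22))) = Mul(Rational(-1, 14), Mul(2, -11, -17)) = Mul(Rational(-1, 14), 374) = Rational(-187, 7)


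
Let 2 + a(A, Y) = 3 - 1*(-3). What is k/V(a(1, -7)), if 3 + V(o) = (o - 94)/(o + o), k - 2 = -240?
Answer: 952/57 ≈ 16.702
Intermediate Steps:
k = -238 (k = 2 - 240 = -238)
a(A, Y) = 4 (a(A, Y) = -2 + (3 - 1*(-3)) = -2 + (3 + 3) = -2 + 6 = 4)
V(o) = -3 + (-94 + o)/(2*o) (V(o) = -3 + (o - 94)/(o + o) = -3 + (-94 + o)/((2*o)) = -3 + (-94 + o)*(1/(2*o)) = -3 + (-94 + o)/(2*o))
k/V(a(1, -7)) = -238/(-5/2 - 47/4) = -238/(-57/4) = -238*(-4/57) = 952/57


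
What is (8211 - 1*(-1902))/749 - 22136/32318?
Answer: 155126035/12103091 ≈ 12.817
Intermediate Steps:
(8211 - 1*(-1902))/749 - 22136/32318 = (8211 + 1902)*(1/749) - 22136*1/32318 = 10113*(1/749) - 11068/16159 = 10113/749 - 11068/16159 = 155126035/12103091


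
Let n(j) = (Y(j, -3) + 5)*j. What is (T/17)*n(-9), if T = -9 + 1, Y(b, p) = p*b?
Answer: 2304/17 ≈ 135.53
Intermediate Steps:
Y(b, p) = b*p
T = -8
n(j) = j*(5 - 3*j) (n(j) = (j*(-3) + 5)*j = (-3*j + 5)*j = (5 - 3*j)*j = j*(5 - 3*j))
(T/17)*n(-9) = (-8/17)*(-9*(5 - 3*(-9))) = (-8*1/17)*(-9*(5 + 27)) = -(-72)*32/17 = -8/17*(-288) = 2304/17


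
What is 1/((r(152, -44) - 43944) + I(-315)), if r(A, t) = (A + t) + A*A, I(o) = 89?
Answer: -1/20643 ≈ -4.8443e-5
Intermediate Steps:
r(A, t) = A + t + A² (r(A, t) = (A + t) + A² = A + t + A²)
1/((r(152, -44) - 43944) + I(-315)) = 1/(((152 - 44 + 152²) - 43944) + 89) = 1/(((152 - 44 + 23104) - 43944) + 89) = 1/((23212 - 43944) + 89) = 1/(-20732 + 89) = 1/(-20643) = -1/20643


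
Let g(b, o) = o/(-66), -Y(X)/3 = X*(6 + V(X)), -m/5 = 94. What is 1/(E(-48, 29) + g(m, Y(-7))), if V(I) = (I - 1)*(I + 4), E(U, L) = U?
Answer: -11/633 ≈ -0.017378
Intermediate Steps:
V(I) = (-1 + I)*(4 + I)
m = -470 (m = -5*94 = -470)
Y(X) = -3*X*(2 + X**2 + 3*X) (Y(X) = -3*X*(6 + (-4 + X**2 + 3*X)) = -3*X*(2 + X**2 + 3*X))
g(b, o) = -o/66 (g(b, o) = o*(-1/66) = -o/66)
1/(E(-48, 29) + g(m, Y(-7))) = 1/(-48 - (-1)*(-7)*(2 + (-7)**2 + 3*(-7))/22) = 1/(-48 - (-1)*(-7)*(2 + 49 - 21)/22) = 1/(-48 - (-1)*(-7)*30/22) = 1/(-48 - 1/66*630) = 1/(-48 - 105/11) = 1/(-633/11) = -11/633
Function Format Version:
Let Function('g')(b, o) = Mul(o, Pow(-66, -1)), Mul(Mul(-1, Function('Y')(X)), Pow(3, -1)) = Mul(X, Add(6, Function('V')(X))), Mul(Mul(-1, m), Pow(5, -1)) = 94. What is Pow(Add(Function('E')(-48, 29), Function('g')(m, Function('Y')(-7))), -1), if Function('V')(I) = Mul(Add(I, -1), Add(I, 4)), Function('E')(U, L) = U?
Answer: Rational(-11, 633) ≈ -0.017378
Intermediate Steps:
Function('V')(I) = Mul(Add(-1, I), Add(4, I))
m = -470 (m = Mul(-5, 94) = -470)
Function('Y')(X) = Mul(-3, X, Add(2, Pow(X, 2), Mul(3, X))) (Function('Y')(X) = Mul(-3, Mul(X, Add(6, Add(-4, Pow(X, 2), Mul(3, X))))) = Mul(-3, Mul(X, Add(2, Pow(X, 2), Mul(3, X)))) = Mul(-3, X, Add(2, Pow(X, 2), Mul(3, X))))
Function('g')(b, o) = Mul(Rational(-1, 66), o) (Function('g')(b, o) = Mul(o, Rational(-1, 66)) = Mul(Rational(-1, 66), o))
Pow(Add(Function('E')(-48, 29), Function('g')(m, Function('Y')(-7))), -1) = Pow(Add(-48, Mul(Rational(-1, 66), Mul(-3, -7, Add(2, Pow(-7, 2), Mul(3, -7))))), -1) = Pow(Add(-48, Mul(Rational(-1, 66), Mul(-3, -7, Add(2, 49, -21)))), -1) = Pow(Add(-48, Mul(Rational(-1, 66), Mul(-3, -7, 30))), -1) = Pow(Add(-48, Mul(Rational(-1, 66), 630)), -1) = Pow(Add(-48, Rational(-105, 11)), -1) = Pow(Rational(-633, 11), -1) = Rational(-11, 633)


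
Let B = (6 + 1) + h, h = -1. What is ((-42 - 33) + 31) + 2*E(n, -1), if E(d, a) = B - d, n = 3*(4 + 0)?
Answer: -56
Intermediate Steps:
n = 12 (n = 3*4 = 12)
B = 6 (B = (6 + 1) - 1 = 7 - 1 = 6)
E(d, a) = 6 - d
((-42 - 33) + 31) + 2*E(n, -1) = ((-42 - 33) + 31) + 2*(6 - 1*12) = (-75 + 31) + 2*(6 - 12) = -44 + 2*(-6) = -44 - 12 = -56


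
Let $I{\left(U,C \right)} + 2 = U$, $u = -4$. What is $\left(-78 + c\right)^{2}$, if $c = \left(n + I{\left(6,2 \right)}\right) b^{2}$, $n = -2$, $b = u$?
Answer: $2116$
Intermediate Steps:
$I{\left(U,C \right)} = -2 + U$
$b = -4$
$c = 32$ ($c = \left(-2 + \left(-2 + 6\right)\right) \left(-4\right)^{2} = \left(-2 + 4\right) 16 = 2 \cdot 16 = 32$)
$\left(-78 + c\right)^{2} = \left(-78 + 32\right)^{2} = \left(-46\right)^{2} = 2116$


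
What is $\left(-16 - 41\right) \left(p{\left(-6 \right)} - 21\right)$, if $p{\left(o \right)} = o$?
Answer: $1539$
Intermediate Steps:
$\left(-16 - 41\right) \left(p{\left(-6 \right)} - 21\right) = \left(-16 - 41\right) \left(-6 - 21\right) = \left(-16 - 41\right) \left(-27\right) = \left(-57\right) \left(-27\right) = 1539$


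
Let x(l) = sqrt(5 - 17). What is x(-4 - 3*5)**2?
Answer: -12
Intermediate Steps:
x(l) = 2*I*sqrt(3) (x(l) = sqrt(-12) = 2*I*sqrt(3))
x(-4 - 3*5)**2 = (2*I*sqrt(3))**2 = -12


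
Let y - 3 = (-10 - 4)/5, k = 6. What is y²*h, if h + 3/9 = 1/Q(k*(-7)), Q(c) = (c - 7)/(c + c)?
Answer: 29/525 ≈ 0.055238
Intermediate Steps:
Q(c) = (-7 + c)/(2*c) (Q(c) = (-7 + c)/((2*c)) = (-7 + c)*(1/(2*c)) = (-7 + c)/(2*c))
y = ⅕ (y = 3 + (-10 - 4)/5 = 3 - 14*⅕ = 3 - 14/5 = ⅕ ≈ 0.20000)
h = 29/21 (h = -⅓ + 1/((-7 + 6*(-7))/(2*((6*(-7))))) = -⅓ + 1/((½)*(-7 - 42)/(-42)) = -⅓ + 1/((½)*(-1/42)*(-49)) = -⅓ + 1/(7/12) = -⅓ + 12/7 = 29/21 ≈ 1.3810)
y²*h = (⅕)²*(29/21) = (1/25)*(29/21) = 29/525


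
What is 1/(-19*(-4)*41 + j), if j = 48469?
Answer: 1/51585 ≈ 1.9385e-5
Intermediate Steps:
1/(-19*(-4)*41 + j) = 1/(-19*(-4)*41 + 48469) = 1/(76*41 + 48469) = 1/(3116 + 48469) = 1/51585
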